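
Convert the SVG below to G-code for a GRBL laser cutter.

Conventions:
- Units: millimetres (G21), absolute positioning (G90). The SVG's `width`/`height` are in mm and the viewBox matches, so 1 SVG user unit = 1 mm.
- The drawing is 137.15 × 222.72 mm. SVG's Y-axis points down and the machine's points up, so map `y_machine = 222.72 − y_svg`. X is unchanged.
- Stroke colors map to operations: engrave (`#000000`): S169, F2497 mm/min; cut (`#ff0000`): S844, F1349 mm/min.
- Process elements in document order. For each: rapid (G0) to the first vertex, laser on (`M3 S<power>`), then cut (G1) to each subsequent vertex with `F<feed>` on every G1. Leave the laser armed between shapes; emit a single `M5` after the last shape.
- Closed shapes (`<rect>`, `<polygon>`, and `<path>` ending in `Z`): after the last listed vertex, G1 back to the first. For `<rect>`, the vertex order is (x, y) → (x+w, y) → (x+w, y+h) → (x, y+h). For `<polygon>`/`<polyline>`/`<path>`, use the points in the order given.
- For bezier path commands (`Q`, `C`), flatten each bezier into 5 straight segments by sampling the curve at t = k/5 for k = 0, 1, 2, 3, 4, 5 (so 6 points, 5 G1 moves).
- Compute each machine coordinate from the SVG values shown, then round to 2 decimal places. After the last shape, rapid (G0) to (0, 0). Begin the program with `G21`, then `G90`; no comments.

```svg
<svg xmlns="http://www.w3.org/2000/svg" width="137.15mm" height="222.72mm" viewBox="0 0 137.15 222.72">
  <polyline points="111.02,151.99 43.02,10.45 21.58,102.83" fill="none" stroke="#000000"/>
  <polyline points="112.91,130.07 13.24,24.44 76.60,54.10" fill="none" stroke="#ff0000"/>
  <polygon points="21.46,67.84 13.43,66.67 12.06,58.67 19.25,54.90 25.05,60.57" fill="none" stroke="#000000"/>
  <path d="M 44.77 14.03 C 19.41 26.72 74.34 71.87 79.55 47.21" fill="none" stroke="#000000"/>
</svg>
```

G21
G90
G0 X111.02 Y70.73
M3 S169
G1 X43.02 Y212.27 F2497
G1 X21.58 Y119.89 F2497
G0 X112.91 Y92.65
M3 S844
G1 X13.24 Y198.28 F1349
G1 X76.60 Y168.62 F1349
G0 X21.46 Y154.88
M3 S169
G1 X13.43 Y156.05 F2497
G1 X12.06 Y164.05 F2497
G1 X19.25 Y167.82 F2497
G1 X25.05 Y162.15 F2497
G1 X21.46 Y154.88 F2497
G0 X44.77 Y208.69
M3 S169
G1 X38.15 Y198.00 F2497
G1 X44.56 Y184.43 F2497
G1 X57.75 Y172.88 F2497
G1 X71.50 Y168.27 F2497
G1 X79.55 Y175.51 F2497
M5
G0 X0.00 Y0.00

1 u = 1 mm; y_m = 222.72 − y.

[1] `<polyline>` open polyline, #000000→engrave S169 F2497: (111.02,70.73) → (43.02,212.27) → (21.58,119.89)

[2] `<polyline>` open polyline, #ff0000→cut S844 F1349: (112.91,92.65) → (13.24,198.28) → (76.60,168.62)

[3] `<polygon>` regular polygon, #000000→engrave S169 F2497: (21.46,154.88) → (13.43,156.05) → (12.06,164.05) → (19.25,167.82) → (25.05,162.15) → (21.46,154.88) (closed)

[4] `<path>` cubic bezier, #000000→engrave S169 F2497: (44.77,208.69) → (38.15,198.00) → (44.56,184.43) → (57.75,172.88) → (71.50,168.27) → (79.55,175.51)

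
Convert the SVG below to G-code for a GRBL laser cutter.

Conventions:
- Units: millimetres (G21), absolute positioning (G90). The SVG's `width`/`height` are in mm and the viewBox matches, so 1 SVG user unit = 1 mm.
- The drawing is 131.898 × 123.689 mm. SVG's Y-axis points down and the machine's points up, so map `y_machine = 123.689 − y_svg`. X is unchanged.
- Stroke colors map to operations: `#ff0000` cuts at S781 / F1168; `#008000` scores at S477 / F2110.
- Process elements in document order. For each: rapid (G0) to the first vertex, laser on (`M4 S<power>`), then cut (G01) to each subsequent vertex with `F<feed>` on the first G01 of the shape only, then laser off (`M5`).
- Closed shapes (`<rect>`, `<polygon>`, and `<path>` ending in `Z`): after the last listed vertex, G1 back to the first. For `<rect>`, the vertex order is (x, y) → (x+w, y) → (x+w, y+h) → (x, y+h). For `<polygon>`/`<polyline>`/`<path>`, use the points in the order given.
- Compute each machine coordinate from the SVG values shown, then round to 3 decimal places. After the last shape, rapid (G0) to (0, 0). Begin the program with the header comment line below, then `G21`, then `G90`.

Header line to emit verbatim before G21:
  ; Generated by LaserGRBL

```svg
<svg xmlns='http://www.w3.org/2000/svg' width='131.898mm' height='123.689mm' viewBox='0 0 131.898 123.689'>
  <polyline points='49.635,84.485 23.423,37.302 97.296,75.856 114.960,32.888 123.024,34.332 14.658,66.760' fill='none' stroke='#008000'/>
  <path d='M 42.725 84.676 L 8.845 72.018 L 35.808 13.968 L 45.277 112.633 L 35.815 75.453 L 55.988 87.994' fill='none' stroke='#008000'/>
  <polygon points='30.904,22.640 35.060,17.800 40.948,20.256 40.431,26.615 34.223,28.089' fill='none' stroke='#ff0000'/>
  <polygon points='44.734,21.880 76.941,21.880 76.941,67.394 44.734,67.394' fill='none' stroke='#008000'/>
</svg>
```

viewBox `0 0 131.898 123.689` with mm width/height → 1 unit = 1 mm. Flip: y_m = 123.689 − y_svg.

**Shape 1** — `<polyline>` open polyline, stroke `#008000` → score (S477, F2110). Machine vertices: (49.635,39.204) → (23.423,86.387) → (97.296,47.833) → (114.960,90.801) → (123.024,89.357) → (14.658,56.929). Open path.

**Shape 2** — `<path>` open polyline, stroke `#008000` → score (S477, F2110). Machine vertices: (42.725,39.013) → (8.845,51.671) → (35.808,109.721) → (45.277,11.056) → (35.815,48.236) → (55.988,35.695). Open path.

**Shape 3** — `<polygon>` regular polygon, stroke `#ff0000` → cut (S781, F1168). Machine vertices: (30.904,101.049) → (35.060,105.889) → (40.948,103.433) → (40.431,97.074) → (34.223,95.600) → (30.904,101.049). Closed: final G1 returns to the first vertex.

**Shape 4** — `<polygon>` rectangle, stroke `#008000` → score (S477, F2110). Machine vertices: (44.734,101.809) → (76.941,101.809) → (76.941,56.295) → (44.734,56.295) → (44.734,101.809). Closed: final G1 returns to the first vertex.

; Generated by LaserGRBL
G21
G90
G0 X49.635 Y39.204
M4 S477
G01 X23.423 Y86.387 F2110
G01 X97.296 Y47.833
G01 X114.960 Y90.801
G01 X123.024 Y89.357
G01 X14.658 Y56.929
M5
G0 X42.725 Y39.013
M4 S477
G01 X8.845 Y51.671 F2110
G01 X35.808 Y109.721
G01 X45.277 Y11.056
G01 X35.815 Y48.236
G01 X55.988 Y35.695
M5
G0 X30.904 Y101.049
M4 S781
G01 X35.060 Y105.889 F1168
G01 X40.948 Y103.433
G01 X40.431 Y97.074
G01 X34.223 Y95.600
G01 X30.904 Y101.049
M5
G0 X44.734 Y101.809
M4 S477
G01 X76.941 Y101.809 F2110
G01 X76.941 Y56.295
G01 X44.734 Y56.295
G01 X44.734 Y101.809
M5
G0 X0.000 Y0.000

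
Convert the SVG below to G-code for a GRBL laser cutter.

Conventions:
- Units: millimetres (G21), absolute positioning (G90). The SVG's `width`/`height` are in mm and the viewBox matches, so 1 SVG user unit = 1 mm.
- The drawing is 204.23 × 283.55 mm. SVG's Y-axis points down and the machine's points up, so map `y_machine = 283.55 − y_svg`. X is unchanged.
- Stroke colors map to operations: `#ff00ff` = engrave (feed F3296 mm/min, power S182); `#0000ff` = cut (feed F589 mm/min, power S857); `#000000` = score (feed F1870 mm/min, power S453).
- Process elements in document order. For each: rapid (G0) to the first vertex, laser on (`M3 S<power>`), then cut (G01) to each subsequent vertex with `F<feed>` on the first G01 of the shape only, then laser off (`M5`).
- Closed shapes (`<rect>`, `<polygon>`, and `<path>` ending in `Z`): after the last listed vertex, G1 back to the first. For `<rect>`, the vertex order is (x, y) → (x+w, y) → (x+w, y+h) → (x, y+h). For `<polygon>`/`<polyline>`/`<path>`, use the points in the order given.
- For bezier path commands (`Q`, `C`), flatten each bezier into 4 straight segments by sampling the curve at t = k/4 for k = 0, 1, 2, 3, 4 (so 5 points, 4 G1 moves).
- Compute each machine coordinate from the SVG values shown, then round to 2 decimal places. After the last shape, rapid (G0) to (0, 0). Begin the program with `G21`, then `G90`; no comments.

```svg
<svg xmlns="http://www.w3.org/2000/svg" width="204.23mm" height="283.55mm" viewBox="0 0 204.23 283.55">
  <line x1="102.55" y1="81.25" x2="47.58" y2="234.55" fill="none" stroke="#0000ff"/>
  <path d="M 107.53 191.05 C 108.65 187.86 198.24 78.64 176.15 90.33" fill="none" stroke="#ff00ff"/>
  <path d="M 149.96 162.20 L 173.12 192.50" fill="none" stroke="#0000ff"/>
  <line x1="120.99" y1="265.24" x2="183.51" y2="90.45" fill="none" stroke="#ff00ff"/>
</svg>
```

Since the viewBox matches the mm dimensions, user units are millimetres directly. The only transform is the Y-flip y_m = 283.55 − y_svg.

Shape 1 is a line segment drawn with `<line>`. Its stroke #0000ff means cut at S857, F589. After flipping Y the toolpath is (102.55,202.30) → (47.58,49.00).

Shape 2 is a cubic bezier drawn with `<path>`. Its stroke #ff00ff means engrave at S182, F3296. After flipping Y the toolpath is (107.53,92.50) → (121.83,111.23) → (150.54,148.44) → (174.90,182.86) → (176.15,193.22).

Shape 3 is a line segment drawn with `<path>`. Its stroke #0000ff means cut at S857, F589. After flipping Y the toolpath is (149.96,121.35) → (173.12,91.05).

Shape 4 is a line segment drawn with `<line>`. Its stroke #ff00ff means engrave at S182, F3296. After flipping Y the toolpath is (120.99,18.31) → (183.51,193.10).

G21
G90
G0 X102.55 Y202.30
M3 S857
G01 X47.58 Y49.00 F589
M5
G0 X107.53 Y92.50
M3 S182
G01 X121.83 Y111.23 F3296
G01 X150.54 Y148.44
G01 X174.90 Y182.86
G01 X176.15 Y193.22
M5
G0 X149.96 Y121.35
M3 S857
G01 X173.12 Y91.05 F589
M5
G0 X120.99 Y18.31
M3 S182
G01 X183.51 Y193.10 F3296
M5
G0 X0.00 Y0.00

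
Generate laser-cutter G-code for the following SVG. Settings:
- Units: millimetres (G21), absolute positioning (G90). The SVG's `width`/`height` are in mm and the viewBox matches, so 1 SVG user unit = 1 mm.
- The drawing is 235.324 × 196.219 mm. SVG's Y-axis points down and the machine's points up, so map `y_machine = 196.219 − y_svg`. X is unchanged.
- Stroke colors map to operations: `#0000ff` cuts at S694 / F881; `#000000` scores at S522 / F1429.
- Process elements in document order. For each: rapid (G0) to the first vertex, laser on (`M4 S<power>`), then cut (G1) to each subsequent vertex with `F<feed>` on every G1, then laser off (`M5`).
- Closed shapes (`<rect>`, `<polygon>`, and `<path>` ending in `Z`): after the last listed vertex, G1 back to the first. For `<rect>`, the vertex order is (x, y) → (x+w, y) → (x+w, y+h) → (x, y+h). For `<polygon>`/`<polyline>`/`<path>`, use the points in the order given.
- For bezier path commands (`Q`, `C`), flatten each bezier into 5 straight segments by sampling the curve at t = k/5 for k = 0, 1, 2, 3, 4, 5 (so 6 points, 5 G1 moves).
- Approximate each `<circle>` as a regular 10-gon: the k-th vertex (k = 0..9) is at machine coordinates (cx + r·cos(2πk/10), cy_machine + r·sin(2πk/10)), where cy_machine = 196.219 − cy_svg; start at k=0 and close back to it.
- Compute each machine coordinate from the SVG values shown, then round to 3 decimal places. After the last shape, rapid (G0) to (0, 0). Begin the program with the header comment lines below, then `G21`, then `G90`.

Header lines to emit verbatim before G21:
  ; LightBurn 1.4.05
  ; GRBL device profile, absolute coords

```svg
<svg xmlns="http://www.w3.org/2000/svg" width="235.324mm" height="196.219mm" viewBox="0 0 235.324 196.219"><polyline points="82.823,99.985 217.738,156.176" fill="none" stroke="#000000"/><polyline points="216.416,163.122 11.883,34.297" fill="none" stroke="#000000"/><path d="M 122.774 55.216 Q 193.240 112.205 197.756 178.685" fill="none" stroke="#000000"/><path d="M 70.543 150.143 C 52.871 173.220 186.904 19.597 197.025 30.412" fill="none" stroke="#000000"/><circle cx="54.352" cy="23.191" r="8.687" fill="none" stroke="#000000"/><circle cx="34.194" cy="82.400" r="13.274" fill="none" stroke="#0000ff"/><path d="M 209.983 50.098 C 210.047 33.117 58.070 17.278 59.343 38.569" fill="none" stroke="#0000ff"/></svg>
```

1 u = 1 mm; y_m = 196.219 − y.

[1] `<polyline>` line segment, #000000→score S522 F1429: (82.823,96.234) → (217.738,40.043)

[2] `<polyline>` line segment, #000000→score S522 F1429: (216.416,33.097) → (11.883,161.922)

[3] `<path>` quadratic bezier, #000000→score S522 F1429: (122.774,141.003) → (148.322,117.828) → (168.595,93.893) → (183.591,69.199) → (193.312,43.746) → (197.756,17.534)

[4] `<path>` cubic bezier, #000000→score S522 F1429: (70.543,46.076) → (75.939,50.705) → (104.516,81.367) → (143.042,121.688) → (178.288,155.293) → (197.025,165.807)

[5] `<circle>` circle, #000000→score S522 F1429: (63.039,173.028) → (61.380,178.134) → (57.036,181.290) → (51.668,181.290) → (47.324,178.134) → (45.665,173.028) → (47.324,167.922) → (51.668,164.766) → (57.036,164.766) → (61.380,167.922) → (63.039,173.028) (closed)

[6] `<circle>` circle, #0000ff→cut S694 F881: (47.468,113.819) → (44.933,121.621) → (38.296,126.443) → (30.092,126.443) → (23.455,121.621) → (20.920,113.819) → (23.455,106.017) → (30.092,101.195) → (38.296,101.195) → (44.933,106.017) → (47.468,113.819) (closed)

[7] `<path>` cubic bezier, #0000ff→cut S694 F881: (209.983,146.121) → (194.219,155.885) → (156.619,163.647) → (111.837,167.680) → (74.527,166.257) → (59.343,157.650)

; LightBurn 1.4.05
; GRBL device profile, absolute coords
G21
G90
G0 X82.823 Y96.234
M4 S522
G1 X217.738 Y40.043 F1429
M5
G0 X216.416 Y33.097
M4 S522
G1 X11.883 Y161.922 F1429
M5
G0 X122.774 Y141.003
M4 S522
G1 X148.322 Y117.828 F1429
G1 X168.595 Y93.893 F1429
G1 X183.591 Y69.199 F1429
G1 X193.312 Y43.746 F1429
G1 X197.756 Y17.534 F1429
M5
G0 X70.543 Y46.076
M4 S522
G1 X75.939 Y50.705 F1429
G1 X104.516 Y81.367 F1429
G1 X143.042 Y121.688 F1429
G1 X178.288 Y155.293 F1429
G1 X197.025 Y165.807 F1429
M5
G0 X63.039 Y173.028
M4 S522
G1 X61.380 Y178.134 F1429
G1 X57.036 Y181.290 F1429
G1 X51.668 Y181.290 F1429
G1 X47.324 Y178.134 F1429
G1 X45.665 Y173.028 F1429
G1 X47.324 Y167.922 F1429
G1 X51.668 Y164.766 F1429
G1 X57.036 Y164.766 F1429
G1 X61.380 Y167.922 F1429
G1 X63.039 Y173.028 F1429
M5
G0 X47.468 Y113.819
M4 S694
G1 X44.933 Y121.621 F881
G1 X38.296 Y126.443 F881
G1 X30.092 Y126.443 F881
G1 X23.455 Y121.621 F881
G1 X20.920 Y113.819 F881
G1 X23.455 Y106.017 F881
G1 X30.092 Y101.195 F881
G1 X38.296 Y101.195 F881
G1 X44.933 Y106.017 F881
G1 X47.468 Y113.819 F881
M5
G0 X209.983 Y146.121
M4 S694
G1 X194.219 Y155.885 F881
G1 X156.619 Y163.647 F881
G1 X111.837 Y167.680 F881
G1 X74.527 Y166.257 F881
G1 X59.343 Y157.650 F881
M5
G0 X0.000 Y0.000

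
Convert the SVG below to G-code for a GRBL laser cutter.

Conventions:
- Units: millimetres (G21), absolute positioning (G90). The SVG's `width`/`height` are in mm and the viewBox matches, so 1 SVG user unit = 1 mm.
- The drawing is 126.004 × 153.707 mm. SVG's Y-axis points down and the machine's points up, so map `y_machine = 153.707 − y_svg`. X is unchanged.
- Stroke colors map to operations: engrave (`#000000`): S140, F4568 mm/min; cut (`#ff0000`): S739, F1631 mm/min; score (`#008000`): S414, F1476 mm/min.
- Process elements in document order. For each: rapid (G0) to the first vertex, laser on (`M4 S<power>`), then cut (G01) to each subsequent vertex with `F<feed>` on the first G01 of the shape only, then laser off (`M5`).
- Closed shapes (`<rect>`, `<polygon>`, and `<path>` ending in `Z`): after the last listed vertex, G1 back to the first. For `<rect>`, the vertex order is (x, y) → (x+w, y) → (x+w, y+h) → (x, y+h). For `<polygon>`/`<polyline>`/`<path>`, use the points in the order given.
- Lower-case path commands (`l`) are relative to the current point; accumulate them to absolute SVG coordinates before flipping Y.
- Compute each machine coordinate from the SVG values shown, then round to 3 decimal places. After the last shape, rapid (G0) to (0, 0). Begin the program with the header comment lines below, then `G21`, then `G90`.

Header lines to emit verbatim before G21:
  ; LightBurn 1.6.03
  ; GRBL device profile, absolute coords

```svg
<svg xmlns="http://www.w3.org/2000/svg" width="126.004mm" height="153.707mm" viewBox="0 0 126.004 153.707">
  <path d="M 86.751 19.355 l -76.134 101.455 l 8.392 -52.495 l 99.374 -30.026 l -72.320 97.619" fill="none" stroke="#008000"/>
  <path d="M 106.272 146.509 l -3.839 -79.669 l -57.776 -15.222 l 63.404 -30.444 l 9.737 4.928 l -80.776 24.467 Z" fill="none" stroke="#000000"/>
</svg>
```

; LightBurn 1.6.03
; GRBL device profile, absolute coords
G21
G90
G0 X86.751 Y134.352
M4 S414
G01 X10.617 Y32.897 F1476
G01 X19.009 Y85.392
G01 X118.383 Y115.418
G01 X46.063 Y17.799
M5
G0 X106.272 Y7.198
M4 S140
G01 X102.433 Y86.867 F4568
G01 X44.657 Y102.089
G01 X108.061 Y132.533
G01 X117.798 Y127.605
G01 X37.022 Y103.138
G01 X106.272 Y7.198
M5
G0 X0.000 Y0.000

1 u = 1 mm; y_m = 153.707 − y.

[1] `<path>` open polyline, #008000→score S414 F1476: (86.751,134.352) → (10.617,32.897) → (19.009,85.392) → (118.383,115.418) → (46.063,17.799)

[2] `<path>` closed polygon, #000000→engrave S140 F4568: (106.272,7.198) → (102.433,86.867) → (44.657,102.089) → (108.061,132.533) → (117.798,127.605) → (37.022,103.138) → (106.272,7.198) (closed)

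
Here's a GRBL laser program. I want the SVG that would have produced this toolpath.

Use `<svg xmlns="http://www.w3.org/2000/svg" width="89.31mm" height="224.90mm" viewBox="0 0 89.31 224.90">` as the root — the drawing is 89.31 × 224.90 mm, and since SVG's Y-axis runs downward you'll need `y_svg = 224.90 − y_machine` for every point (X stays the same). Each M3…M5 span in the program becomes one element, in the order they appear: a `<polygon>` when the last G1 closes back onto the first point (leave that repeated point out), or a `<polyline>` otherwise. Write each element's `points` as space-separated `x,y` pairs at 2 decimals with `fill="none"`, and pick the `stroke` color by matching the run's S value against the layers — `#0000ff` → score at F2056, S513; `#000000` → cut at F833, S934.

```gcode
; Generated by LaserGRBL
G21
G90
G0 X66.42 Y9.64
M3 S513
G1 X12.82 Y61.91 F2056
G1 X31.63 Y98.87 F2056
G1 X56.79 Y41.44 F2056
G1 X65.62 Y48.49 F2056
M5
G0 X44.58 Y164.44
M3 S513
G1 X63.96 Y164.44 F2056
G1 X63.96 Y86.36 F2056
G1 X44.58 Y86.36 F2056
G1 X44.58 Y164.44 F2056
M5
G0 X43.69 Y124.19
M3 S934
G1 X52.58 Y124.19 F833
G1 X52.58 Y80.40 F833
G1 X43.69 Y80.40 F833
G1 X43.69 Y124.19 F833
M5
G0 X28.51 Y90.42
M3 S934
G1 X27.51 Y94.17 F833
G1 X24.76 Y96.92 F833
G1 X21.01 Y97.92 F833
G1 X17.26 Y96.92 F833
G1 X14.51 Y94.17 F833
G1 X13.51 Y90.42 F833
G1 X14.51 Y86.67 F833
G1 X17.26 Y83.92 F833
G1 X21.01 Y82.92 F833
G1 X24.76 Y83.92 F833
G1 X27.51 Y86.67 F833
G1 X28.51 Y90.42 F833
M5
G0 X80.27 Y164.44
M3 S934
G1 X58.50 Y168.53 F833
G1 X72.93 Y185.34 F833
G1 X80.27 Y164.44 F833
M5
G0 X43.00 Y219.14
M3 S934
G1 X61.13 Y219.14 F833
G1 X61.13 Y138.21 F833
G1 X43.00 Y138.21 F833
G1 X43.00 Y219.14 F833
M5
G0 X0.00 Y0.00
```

Each laser-on run becomes one SVG element. Flip Y back into SVG space with y_svg = 224.90 − y_machine.

Run 1: power S513 maps to stroke `#0000ff` (score). The run is open, so emit a `<polyline>` with points (Y-flipped): 66.42,215.26 12.82,162.99 31.63,126.03 56.79,183.46 65.62,176.41.

Run 2: S513 ⇒ score layer `#0000ff`. The run returns to its start, so emit a `<polygon>` with points (Y-flipped): 44.58,60.46 63.96,60.46 63.96,138.54 44.58,138.54.

Run 3: the run's S934 means `#000000` (cut). The run returns to its start, so emit a `<polygon>` with points (Y-flipped): 43.69,100.71 52.58,100.71 52.58,144.50 43.69,144.50.

Run 4: the run's S934 means `#000000` (cut). The run returns to its start, so emit a `<polygon>` with points (Y-flipped): 28.51,134.48 27.51,130.73 24.76,127.98 21.01,126.98 17.26,127.98 14.51,130.73 13.51,134.48 14.51,138.23 17.26,140.98 21.01,141.98 24.76,140.98 27.51,138.23.

Run 5: power S934 maps to stroke `#000000` (cut). The run returns to its start, so emit a `<polygon>` with points (Y-flipped): 80.27,60.46 58.50,56.37 72.93,39.56.

Run 6: S934 ⇒ cut layer `#000000`. The run returns to its start, so emit a `<polygon>` with points (Y-flipped): 43.00,5.76 61.13,5.76 61.13,86.69 43.00,86.69.

<svg xmlns="http://www.w3.org/2000/svg" width="89.31mm" height="224.90mm" viewBox="0 0 89.31 224.90">
  <polyline points="66.42,215.26 12.82,162.99 31.63,126.03 56.79,183.46 65.62,176.41" fill="none" stroke="#0000ff"/>
  <polygon points="44.58,60.46 63.96,60.46 63.96,138.54 44.58,138.54" fill="none" stroke="#0000ff"/>
  <polygon points="43.69,100.71 52.58,100.71 52.58,144.50 43.69,144.50" fill="none" stroke="#000000"/>
  <polygon points="28.51,134.48 27.51,130.73 24.76,127.98 21.01,126.98 17.26,127.98 14.51,130.73 13.51,134.48 14.51,138.23 17.26,140.98 21.01,141.98 24.76,140.98 27.51,138.23" fill="none" stroke="#000000"/>
  <polygon points="80.27,60.46 58.50,56.37 72.93,39.56" fill="none" stroke="#000000"/>
  <polygon points="43.00,5.76 61.13,5.76 61.13,86.69 43.00,86.69" fill="none" stroke="#000000"/>
</svg>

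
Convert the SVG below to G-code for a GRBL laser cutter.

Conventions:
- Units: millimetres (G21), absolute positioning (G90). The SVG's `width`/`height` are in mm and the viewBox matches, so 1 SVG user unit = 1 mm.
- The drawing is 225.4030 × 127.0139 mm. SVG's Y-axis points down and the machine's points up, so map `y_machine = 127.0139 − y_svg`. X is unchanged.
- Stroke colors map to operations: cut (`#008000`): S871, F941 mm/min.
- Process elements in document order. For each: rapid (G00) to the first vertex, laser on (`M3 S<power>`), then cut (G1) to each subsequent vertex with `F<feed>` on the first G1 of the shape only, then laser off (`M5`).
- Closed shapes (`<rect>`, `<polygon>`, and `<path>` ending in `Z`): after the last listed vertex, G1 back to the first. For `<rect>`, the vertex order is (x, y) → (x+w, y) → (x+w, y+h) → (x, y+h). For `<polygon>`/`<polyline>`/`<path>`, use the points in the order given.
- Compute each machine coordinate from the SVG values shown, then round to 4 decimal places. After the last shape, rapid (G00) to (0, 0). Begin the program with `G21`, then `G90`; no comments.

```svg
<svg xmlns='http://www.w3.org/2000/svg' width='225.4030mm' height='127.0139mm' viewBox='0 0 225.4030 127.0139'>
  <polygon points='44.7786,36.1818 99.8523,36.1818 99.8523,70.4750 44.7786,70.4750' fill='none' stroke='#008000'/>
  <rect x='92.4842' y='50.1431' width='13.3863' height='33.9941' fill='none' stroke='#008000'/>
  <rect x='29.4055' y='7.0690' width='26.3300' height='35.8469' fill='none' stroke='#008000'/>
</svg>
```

G21
G90
G00 X44.7786 Y90.8321
M3 S871
G1 X99.8523 Y90.8321 F941
G1 X99.8523 Y56.5389
G1 X44.7786 Y56.5389
G1 X44.7786 Y90.8321
M5
G00 X92.4842 Y76.8708
M3 S871
G1 X105.8705 Y76.8708 F941
G1 X105.8705 Y42.8767
G1 X92.4842 Y42.8767
G1 X92.4842 Y76.8708
M5
G00 X29.4055 Y119.9449
M3 S871
G1 X55.7355 Y119.9449 F941
G1 X55.7355 Y84.0980
G1 X29.4055 Y84.0980
G1 X29.4055 Y119.9449
M5
G00 X0.0000 Y0.0000

viewBox `0 0 225.4030 127.0139` with mm width/height → 1 unit = 1 mm. Flip: y_m = 127.0139 − y_svg.

**Shape 1** — `<polygon>` rectangle, stroke `#008000` → cut (S871, F941). Machine vertices: (44.7786,90.8321) → (99.8523,90.8321) → (99.8523,56.5389) → (44.7786,56.5389) → (44.7786,90.8321). Closed: final G1 returns to the first vertex.

**Shape 2** — `<rect>` rectangle, stroke `#008000` → cut (S871, F941). Machine vertices: (92.4842,76.8708) → (105.8705,76.8708) → (105.8705,42.8767) → (92.4842,42.8767) → (92.4842,76.8708). Closed: final G1 returns to the first vertex.

**Shape 3** — `<rect>` rectangle, stroke `#008000` → cut (S871, F941). Machine vertices: (29.4055,119.9449) → (55.7355,119.9449) → (55.7355,84.0980) → (29.4055,84.0980) → (29.4055,119.9449). Closed: final G1 returns to the first vertex.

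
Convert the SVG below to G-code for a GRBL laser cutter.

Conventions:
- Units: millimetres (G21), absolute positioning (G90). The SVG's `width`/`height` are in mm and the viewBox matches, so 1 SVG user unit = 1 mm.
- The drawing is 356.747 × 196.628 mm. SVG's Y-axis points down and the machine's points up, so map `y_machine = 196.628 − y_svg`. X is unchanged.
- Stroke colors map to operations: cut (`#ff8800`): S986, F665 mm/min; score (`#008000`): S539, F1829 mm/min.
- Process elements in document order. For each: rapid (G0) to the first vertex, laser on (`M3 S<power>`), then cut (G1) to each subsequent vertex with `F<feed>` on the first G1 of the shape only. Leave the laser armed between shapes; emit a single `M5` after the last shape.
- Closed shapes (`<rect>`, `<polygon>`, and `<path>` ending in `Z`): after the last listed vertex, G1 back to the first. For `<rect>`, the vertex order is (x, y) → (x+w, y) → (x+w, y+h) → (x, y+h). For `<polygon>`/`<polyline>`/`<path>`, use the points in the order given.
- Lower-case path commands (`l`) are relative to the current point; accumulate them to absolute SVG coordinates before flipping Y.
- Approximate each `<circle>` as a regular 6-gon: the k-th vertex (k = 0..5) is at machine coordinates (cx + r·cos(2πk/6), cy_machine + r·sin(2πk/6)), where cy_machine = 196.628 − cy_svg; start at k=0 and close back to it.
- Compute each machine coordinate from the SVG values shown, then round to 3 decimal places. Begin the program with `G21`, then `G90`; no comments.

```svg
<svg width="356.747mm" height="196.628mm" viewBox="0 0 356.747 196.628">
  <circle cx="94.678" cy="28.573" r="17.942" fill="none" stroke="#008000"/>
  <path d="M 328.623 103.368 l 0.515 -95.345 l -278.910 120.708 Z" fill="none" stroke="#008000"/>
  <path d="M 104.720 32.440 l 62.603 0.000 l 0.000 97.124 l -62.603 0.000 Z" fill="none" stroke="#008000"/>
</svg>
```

1 u = 1 mm; y_m = 196.628 − y.

[1] `<circle>` circle, #008000→score S539 F1829: (112.620,168.055) → (103.649,183.593) → (85.707,183.593) → (76.736,168.055) → (85.707,152.517) → (103.649,152.517) → (112.620,168.055) (closed)

[2] `<path>` closed polygon, #008000→score S539 F1829: (328.623,93.260) → (329.138,188.605) → (50.228,67.897) → (328.623,93.260) (closed)

[3] `<path>` rectangle, #008000→score S539 F1829: (104.720,164.188) → (167.323,164.188) → (167.323,67.064) → (104.720,67.064) → (104.720,164.188) (closed)

G21
G90
G0 X112.620 Y168.055
M3 S539
G1 X103.649 Y183.593 F1829
G1 X85.707 Y183.593
G1 X76.736 Y168.055
G1 X85.707 Y152.517
G1 X103.649 Y152.517
G1 X112.620 Y168.055
G0 X328.623 Y93.260
M3 S539
G1 X329.138 Y188.605 F1829
G1 X50.228 Y67.897
G1 X328.623 Y93.260
G0 X104.720 Y164.188
M3 S539
G1 X167.323 Y164.188 F1829
G1 X167.323 Y67.064
G1 X104.720 Y67.064
G1 X104.720 Y164.188
M5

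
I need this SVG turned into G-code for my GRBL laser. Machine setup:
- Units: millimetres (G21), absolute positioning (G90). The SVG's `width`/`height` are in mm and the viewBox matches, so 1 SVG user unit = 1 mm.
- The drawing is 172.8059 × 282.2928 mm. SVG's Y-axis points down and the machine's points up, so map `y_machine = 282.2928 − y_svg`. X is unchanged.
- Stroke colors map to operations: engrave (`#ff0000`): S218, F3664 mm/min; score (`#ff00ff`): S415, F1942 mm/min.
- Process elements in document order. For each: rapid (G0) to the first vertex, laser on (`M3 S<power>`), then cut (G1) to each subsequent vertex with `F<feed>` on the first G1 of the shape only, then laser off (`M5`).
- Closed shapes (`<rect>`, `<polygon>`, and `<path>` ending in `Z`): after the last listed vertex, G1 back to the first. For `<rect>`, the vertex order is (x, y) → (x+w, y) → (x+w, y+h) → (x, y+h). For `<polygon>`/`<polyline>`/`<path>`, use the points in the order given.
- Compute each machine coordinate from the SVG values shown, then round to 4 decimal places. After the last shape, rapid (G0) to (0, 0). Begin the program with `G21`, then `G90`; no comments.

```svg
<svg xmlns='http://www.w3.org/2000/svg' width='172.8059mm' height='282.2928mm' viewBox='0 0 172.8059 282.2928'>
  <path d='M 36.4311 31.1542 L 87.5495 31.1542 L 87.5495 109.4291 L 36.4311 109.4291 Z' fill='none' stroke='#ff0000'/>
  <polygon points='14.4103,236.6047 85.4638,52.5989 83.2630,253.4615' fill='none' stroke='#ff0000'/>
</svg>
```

1 u = 1 mm; y_m = 282.2928 − y.

[1] `<path>` rectangle, #ff0000→engrave S218 F3664: (36.4311,251.1386) → (87.5495,251.1386) → (87.5495,172.8637) → (36.4311,172.8637) → (36.4311,251.1386) (closed)

[2] `<polygon>` closed polygon, #ff0000→engrave S218 F3664: (14.4103,45.6881) → (85.4638,229.6939) → (83.2630,28.8313) → (14.4103,45.6881) (closed)

G21
G90
G0 X36.4311 Y251.1386
M3 S218
G1 X87.5495 Y251.1386 F3664
G1 X87.5495 Y172.8637
G1 X36.4311 Y172.8637
G1 X36.4311 Y251.1386
M5
G0 X14.4103 Y45.6881
M3 S218
G1 X85.4638 Y229.6939 F3664
G1 X83.2630 Y28.8313
G1 X14.4103 Y45.6881
M5
G0 X0.0000 Y0.0000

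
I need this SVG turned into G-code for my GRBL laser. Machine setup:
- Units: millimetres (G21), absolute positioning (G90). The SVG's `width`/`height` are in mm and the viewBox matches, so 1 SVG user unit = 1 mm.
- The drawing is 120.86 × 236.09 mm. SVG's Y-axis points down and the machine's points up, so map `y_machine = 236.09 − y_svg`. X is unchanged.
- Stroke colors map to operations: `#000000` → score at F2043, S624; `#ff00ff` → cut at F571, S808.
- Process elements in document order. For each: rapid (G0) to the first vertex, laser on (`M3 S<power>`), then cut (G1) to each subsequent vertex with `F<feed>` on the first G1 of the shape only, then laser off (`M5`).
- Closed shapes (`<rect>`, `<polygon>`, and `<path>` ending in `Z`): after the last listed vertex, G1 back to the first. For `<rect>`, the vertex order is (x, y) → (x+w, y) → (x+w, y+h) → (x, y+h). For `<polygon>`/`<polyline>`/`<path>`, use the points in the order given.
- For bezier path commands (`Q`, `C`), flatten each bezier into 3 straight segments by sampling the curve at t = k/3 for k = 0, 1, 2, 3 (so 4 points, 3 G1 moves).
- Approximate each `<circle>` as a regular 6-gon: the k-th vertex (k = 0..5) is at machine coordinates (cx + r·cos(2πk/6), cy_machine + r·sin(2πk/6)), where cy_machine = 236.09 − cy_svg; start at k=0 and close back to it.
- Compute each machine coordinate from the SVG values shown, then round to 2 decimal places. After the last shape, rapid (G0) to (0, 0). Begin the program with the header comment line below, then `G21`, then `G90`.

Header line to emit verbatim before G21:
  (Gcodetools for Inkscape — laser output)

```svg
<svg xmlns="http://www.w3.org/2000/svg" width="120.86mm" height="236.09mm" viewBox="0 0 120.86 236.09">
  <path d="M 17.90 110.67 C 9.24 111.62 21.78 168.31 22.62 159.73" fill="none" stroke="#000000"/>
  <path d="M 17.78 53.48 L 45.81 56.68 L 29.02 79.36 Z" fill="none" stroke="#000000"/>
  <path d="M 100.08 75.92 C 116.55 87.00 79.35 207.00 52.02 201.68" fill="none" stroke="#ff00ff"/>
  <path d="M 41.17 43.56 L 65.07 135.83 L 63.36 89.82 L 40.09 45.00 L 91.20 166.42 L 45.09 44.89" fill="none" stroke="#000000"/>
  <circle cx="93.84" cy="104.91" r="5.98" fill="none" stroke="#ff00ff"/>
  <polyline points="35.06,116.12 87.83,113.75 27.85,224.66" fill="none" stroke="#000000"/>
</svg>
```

1 u = 1 mm; y_m = 236.09 − y.

[1] `<path>` cubic bezier, #000000→score S624 F2043: (17.90,125.42) → (15.09,110.37) → (19.10,85.05) → (22.62,76.36)

[2] `<path>` regular polygon, #000000→score S624 F2043: (17.78,182.61) → (45.81,179.41) → (29.02,156.73) → (17.78,182.61) (closed)

[3] `<path>` cubic bezier, #ff00ff→cut S808 F571: (100.08,160.17) → (101.01,121.46) → (80.29,62.19) → (52.02,34.41)

[4] `<path>` open polyline, #000000→score S624 F2043: (41.17,192.53) → (65.07,100.26) → (63.36,146.27) → (40.09,191.09) → (91.20,69.67) → (45.09,191.20)

[5] `<circle>` circle, #ff00ff→cut S808 F571: (99.82,131.18) → (96.83,136.36) → (90.85,136.36) → (87.86,131.18) → (90.85,126.00) → (96.83,126.00) → (99.82,131.18) (closed)

[6] `<polyline>` open polyline, #000000→score S624 F2043: (35.06,119.97) → (87.83,122.34) → (27.85,11.43)

(Gcodetools for Inkscape — laser output)
G21
G90
G0 X17.90 Y125.42
M3 S624
G1 X15.09 Y110.37 F2043
G1 X19.10 Y85.05
G1 X22.62 Y76.36
M5
G0 X17.78 Y182.61
M3 S624
G1 X45.81 Y179.41 F2043
G1 X29.02 Y156.73
G1 X17.78 Y182.61
M5
G0 X100.08 Y160.17
M3 S808
G1 X101.01 Y121.46 F571
G1 X80.29 Y62.19
G1 X52.02 Y34.41
M5
G0 X41.17 Y192.53
M3 S624
G1 X65.07 Y100.26 F2043
G1 X63.36 Y146.27
G1 X40.09 Y191.09
G1 X91.20 Y69.67
G1 X45.09 Y191.20
M5
G0 X99.82 Y131.18
M3 S808
G1 X96.83 Y136.36 F571
G1 X90.85 Y136.36
G1 X87.86 Y131.18
G1 X90.85 Y126.00
G1 X96.83 Y126.00
G1 X99.82 Y131.18
M5
G0 X35.06 Y119.97
M3 S624
G1 X87.83 Y122.34 F2043
G1 X27.85 Y11.43
M5
G0 X0.00 Y0.00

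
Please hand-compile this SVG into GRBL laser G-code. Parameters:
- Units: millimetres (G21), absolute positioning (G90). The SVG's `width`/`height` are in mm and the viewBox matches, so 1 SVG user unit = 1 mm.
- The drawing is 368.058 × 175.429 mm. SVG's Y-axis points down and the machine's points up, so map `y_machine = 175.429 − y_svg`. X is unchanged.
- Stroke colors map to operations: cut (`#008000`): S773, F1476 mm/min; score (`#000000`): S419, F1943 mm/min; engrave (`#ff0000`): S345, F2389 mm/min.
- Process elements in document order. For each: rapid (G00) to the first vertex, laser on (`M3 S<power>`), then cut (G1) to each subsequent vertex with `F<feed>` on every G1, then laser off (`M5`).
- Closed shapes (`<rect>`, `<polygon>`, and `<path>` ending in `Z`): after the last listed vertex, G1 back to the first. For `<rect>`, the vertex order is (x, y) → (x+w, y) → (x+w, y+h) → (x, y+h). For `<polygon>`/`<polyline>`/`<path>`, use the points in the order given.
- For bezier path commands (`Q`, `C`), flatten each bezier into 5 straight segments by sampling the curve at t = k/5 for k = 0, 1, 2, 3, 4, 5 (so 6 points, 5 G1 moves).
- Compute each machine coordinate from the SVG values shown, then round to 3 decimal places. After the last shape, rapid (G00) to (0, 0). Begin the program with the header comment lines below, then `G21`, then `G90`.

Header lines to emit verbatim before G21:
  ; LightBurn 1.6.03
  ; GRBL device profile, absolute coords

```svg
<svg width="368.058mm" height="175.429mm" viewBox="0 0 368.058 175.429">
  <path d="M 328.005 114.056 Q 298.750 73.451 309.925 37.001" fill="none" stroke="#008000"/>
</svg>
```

; LightBurn 1.6.03
; GRBL device profile, absolute coords
G21
G90
G00 X328.005 Y61.373
M3 S773
G1 X317.920 Y77.449 F1476
G1 X311.070 Y93.192 F1476
G1 X307.454 Y108.603 F1476
G1 X307.072 Y123.682 F1476
G1 X309.925 Y138.428 F1476
M5
G00 X0.000 Y0.000

Since the viewBox matches the mm dimensions, user units are millimetres directly. The only transform is the Y-flip y_m = 175.429 − y_svg.

Shape 1 is a quadratic bezier drawn with `<path>`. Its stroke #008000 means cut at S773, F1476. After flipping Y the toolpath is (328.005,61.373) → (317.920,77.449) → (311.070,93.192) → (307.454,108.603) → (307.072,123.682) → (309.925,138.428).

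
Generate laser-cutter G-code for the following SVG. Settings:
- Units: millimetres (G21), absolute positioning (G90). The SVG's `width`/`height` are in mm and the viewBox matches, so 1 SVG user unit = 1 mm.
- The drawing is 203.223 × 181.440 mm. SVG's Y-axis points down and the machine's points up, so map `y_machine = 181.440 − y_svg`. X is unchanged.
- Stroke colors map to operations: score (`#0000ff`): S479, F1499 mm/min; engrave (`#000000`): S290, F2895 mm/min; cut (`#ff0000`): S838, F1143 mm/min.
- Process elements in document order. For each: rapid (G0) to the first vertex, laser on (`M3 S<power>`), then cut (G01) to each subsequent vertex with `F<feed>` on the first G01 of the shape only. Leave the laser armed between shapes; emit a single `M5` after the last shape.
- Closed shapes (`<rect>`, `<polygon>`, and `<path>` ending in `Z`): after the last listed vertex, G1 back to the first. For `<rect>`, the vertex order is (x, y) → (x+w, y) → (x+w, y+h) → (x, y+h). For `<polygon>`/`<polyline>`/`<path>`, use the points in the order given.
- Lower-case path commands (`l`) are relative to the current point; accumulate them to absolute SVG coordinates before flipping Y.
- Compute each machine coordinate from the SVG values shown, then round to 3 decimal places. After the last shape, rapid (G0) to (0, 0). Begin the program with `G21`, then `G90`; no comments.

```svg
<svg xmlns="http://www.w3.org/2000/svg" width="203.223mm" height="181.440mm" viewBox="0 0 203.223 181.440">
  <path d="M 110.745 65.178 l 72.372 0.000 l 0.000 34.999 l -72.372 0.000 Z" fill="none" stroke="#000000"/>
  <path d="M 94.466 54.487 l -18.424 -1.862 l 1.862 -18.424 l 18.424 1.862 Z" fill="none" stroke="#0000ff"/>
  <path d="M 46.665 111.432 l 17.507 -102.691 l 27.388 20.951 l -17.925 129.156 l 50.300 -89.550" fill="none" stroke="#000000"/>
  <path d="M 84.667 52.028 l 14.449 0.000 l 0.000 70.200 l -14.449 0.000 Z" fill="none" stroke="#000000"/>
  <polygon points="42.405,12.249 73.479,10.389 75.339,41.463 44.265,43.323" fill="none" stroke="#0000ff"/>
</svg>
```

Since the viewBox matches the mm dimensions, user units are millimetres directly. The only transform is the Y-flip y_m = 181.440 − y_svg.

Shape 1 is a rectangle drawn with `<path>`. Its stroke #000000 means engrave at S290, F2895. After flipping Y the toolpath is (110.745,116.262) → (183.117,116.262) → (183.117,81.263) → (110.745,81.263) → (110.745,116.262), returning to the start.

Shape 2 is a regular polygon drawn with `<path>`. Its stroke #0000ff means score at S479, F1499. After flipping Y the toolpath is (94.466,126.953) → (76.042,128.815) → (77.904,147.239) → (96.328,145.377) → (94.466,126.953), returning to the start.

Shape 3 is a open polyline drawn with `<path>`. Its stroke #000000 means engrave at S290, F2895. After flipping Y the toolpath is (46.665,70.008) → (64.172,172.699) → (91.560,151.748) → (73.635,22.592) → (123.935,112.142).

Shape 4 is a rectangle drawn with `<path>`. Its stroke #000000 means engrave at S290, F2895. After flipping Y the toolpath is (84.667,129.412) → (99.116,129.412) → (99.116,59.212) → (84.667,59.212) → (84.667,129.412), returning to the start.

Shape 5 is a regular polygon drawn with `<polygon>`. Its stroke #0000ff means score at S479, F1499. After flipping Y the toolpath is (42.405,169.191) → (73.479,171.051) → (75.339,139.977) → (44.265,138.117) → (42.405,169.191), returning to the start.

G21
G90
G0 X110.745 Y116.262
M3 S290
G01 X183.117 Y116.262 F2895
G01 X183.117 Y81.263
G01 X110.745 Y81.263
G01 X110.745 Y116.262
G0 X94.466 Y126.953
M3 S479
G01 X76.042 Y128.815 F1499
G01 X77.904 Y147.239
G01 X96.328 Y145.377
G01 X94.466 Y126.953
G0 X46.665 Y70.008
M3 S290
G01 X64.172 Y172.699 F2895
G01 X91.560 Y151.748
G01 X73.635 Y22.592
G01 X123.935 Y112.142
G0 X84.667 Y129.412
M3 S290
G01 X99.116 Y129.412 F2895
G01 X99.116 Y59.212
G01 X84.667 Y59.212
G01 X84.667 Y129.412
G0 X42.405 Y169.191
M3 S479
G01 X73.479 Y171.051 F1499
G01 X75.339 Y139.977
G01 X44.265 Y138.117
G01 X42.405 Y169.191
M5
G0 X0.000 Y0.000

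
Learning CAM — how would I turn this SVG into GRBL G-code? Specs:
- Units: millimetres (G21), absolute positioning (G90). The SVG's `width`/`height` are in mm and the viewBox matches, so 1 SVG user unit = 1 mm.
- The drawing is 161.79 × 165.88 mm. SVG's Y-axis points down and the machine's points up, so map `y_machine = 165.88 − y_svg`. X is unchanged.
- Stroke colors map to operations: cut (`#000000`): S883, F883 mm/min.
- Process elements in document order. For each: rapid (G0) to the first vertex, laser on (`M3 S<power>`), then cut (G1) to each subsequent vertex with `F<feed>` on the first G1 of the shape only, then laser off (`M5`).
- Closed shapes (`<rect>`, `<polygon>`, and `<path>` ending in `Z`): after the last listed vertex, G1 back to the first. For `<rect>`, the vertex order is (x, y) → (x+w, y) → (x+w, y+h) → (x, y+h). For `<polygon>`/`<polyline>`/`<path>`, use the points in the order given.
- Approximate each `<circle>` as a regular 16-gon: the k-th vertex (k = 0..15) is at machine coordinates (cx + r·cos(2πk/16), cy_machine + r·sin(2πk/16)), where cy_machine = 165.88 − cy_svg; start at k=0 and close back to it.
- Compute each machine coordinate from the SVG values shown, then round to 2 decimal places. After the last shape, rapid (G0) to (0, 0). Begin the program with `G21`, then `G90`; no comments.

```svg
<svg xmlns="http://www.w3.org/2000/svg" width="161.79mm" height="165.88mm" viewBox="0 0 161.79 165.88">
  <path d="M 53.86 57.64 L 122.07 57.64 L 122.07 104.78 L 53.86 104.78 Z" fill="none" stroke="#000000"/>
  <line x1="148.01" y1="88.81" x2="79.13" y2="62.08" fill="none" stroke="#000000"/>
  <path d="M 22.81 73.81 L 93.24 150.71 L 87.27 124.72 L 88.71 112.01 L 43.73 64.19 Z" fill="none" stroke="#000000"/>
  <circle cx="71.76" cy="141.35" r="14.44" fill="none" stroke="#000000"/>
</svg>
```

G21
G90
G0 X53.86 Y108.24
M3 S883
G1 X122.07 Y108.24 F883
G1 X122.07 Y61.10
G1 X53.86 Y61.10
G1 X53.86 Y108.24
M5
G0 X148.01 Y77.07
M3 S883
G1 X79.13 Y103.80 F883
M5
G0 X22.81 Y92.07
M3 S883
G1 X93.24 Y15.17 F883
G1 X87.27 Y41.16
G1 X88.71 Y53.87
G1 X43.73 Y101.69
G1 X22.81 Y92.07
M5
G0 X86.20 Y24.53
M3 S883
G1 X85.10 Y30.06 F883
G1 X81.97 Y34.74
G1 X77.29 Y37.87
G1 X71.76 Y38.97
G1 X66.23 Y37.87
G1 X61.55 Y34.74
G1 X58.42 Y30.06
G1 X57.32 Y24.53
G1 X58.42 Y19.00
G1 X61.55 Y14.32
G1 X66.23 Y11.19
G1 X71.76 Y10.09
G1 X77.29 Y11.19
G1 X81.97 Y14.32
G1 X85.10 Y19.00
G1 X86.20 Y24.53
M5
G0 X0.00 Y0.00

Since the viewBox matches the mm dimensions, user units are millimetres directly. The only transform is the Y-flip y_m = 165.88 − y_svg.

Shape 1 is a rectangle drawn with `<path>`. Its stroke #000000 means cut at S883, F883. After flipping Y the toolpath is (53.86,108.24) → (122.07,108.24) → (122.07,61.10) → (53.86,61.10) → (53.86,108.24), returning to the start.

Shape 2 is a line segment drawn with `<line>`. Its stroke #000000 means cut at S883, F883. After flipping Y the toolpath is (148.01,77.07) → (79.13,103.80).

Shape 3 is a closed polygon drawn with `<path>`. Its stroke #000000 means cut at S883, F883. After flipping Y the toolpath is (22.81,92.07) → (93.24,15.17) → (87.27,41.16) → (88.71,53.87) → (43.73,101.69) → (22.81,92.07), returning to the start.

Shape 4 is a circle drawn with `<circle>`. Its stroke #000000 means cut at S883, F883. After flipping Y the toolpath is (86.20,24.53) → (85.10,30.06) → (81.97,34.74) → (77.29,37.87) → (71.76,38.97) → (66.23,37.87) → (61.55,34.74) → (58.42,30.06) → (57.32,24.53) → (58.42,19.00) → (61.55,14.32) → (66.23,11.19) → (71.76,10.09) → (77.29,11.19) → (81.97,14.32) → (85.10,19.00) → (86.20,24.53), returning to the start.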